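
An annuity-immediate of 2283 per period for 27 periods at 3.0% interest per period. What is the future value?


FV = PMT * ((1+i)^n - 1) / i
= 2283 * ((1.03)^27 - 1) / 0.03
= 2283 * (2.221289 - 1) / 0.03
= 92940.0933


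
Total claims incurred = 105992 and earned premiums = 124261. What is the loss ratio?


Loss ratio = claims / premiums
= 105992 / 124261
= 0.853


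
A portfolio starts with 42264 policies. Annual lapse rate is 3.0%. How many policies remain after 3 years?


remaining = initial * (1 - lapse)^years
= 42264 * (1 - 0.03)^3
= 42264 * 0.912673
= 38573.2117


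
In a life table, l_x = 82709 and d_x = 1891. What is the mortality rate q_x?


q_x = d_x / l_x
= 1891 / 82709
= 0.0229


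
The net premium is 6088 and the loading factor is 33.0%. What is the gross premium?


Gross = net * (1 + loading)
= 6088 * (1 + 0.33)
= 6088 * 1.33
= 8097.04


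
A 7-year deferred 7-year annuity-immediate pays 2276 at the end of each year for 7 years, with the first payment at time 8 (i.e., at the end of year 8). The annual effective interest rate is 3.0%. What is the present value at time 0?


PV at time 7 of the 7-year annuity-immediate:
a_n = 2276 * (1-(1+0.03)^(-7))/0.03 = 14180.124
Discount back 7 years to time 0:
PV = 14180.124 * (1+0.03)^(-7)
= 14180.124 * 0.813092
= 11529.7385


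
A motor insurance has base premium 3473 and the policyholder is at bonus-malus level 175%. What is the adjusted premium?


adjusted = base * BM_level / 100
= 3473 * 175 / 100
= 3473 * 1.75
= 6077.75


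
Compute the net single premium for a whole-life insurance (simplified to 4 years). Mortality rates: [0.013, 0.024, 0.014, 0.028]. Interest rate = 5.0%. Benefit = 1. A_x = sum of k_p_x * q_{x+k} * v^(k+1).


v = 0.952381
Year 0: k_p_x=1.0, q=0.013, term=0.012381
Year 1: k_p_x=0.987, q=0.024, term=0.021486
Year 2: k_p_x=0.963312, q=0.014, term=0.01165
Year 3: k_p_x=0.949826, q=0.028, term=0.02188
A_x = 0.0674


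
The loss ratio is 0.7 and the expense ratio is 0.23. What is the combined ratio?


Combined ratio = loss ratio + expense ratio
= 0.7 + 0.23
= 0.93


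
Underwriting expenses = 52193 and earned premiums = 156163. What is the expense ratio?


Expense ratio = expenses / premiums
= 52193 / 156163
= 0.3342


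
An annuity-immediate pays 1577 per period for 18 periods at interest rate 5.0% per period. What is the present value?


PV = PMT * (1 - (1+i)^(-n)) / i
= 1577 * (1 - (1+0.05)^(-18)) / 0.05
= 1577 * (1 - 0.415521) / 0.05
= 1577 * 11.689587
= 18434.4785


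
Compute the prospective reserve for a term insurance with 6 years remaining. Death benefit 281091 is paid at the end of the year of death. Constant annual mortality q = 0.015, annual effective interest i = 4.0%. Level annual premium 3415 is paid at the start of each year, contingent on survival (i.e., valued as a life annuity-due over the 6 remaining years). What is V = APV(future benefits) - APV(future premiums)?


v = 1/(1+i) = 0.961538
APV(future benefits) per unit = sum_{k=0}^{5} k_p_x * q * v^(k+1) = 0.075873
APV(future benefits) = 281091 * 0.075873 = 21327.081
Life annuity-due factor ä_{x:6} = sum_{k=0}^{5} k_p_x * v^k = 5.260494
APV(future premiums) = 3415 * 5.260494 = 17964.5882
V = 21327.081 - 17964.5882
= 3362.4928


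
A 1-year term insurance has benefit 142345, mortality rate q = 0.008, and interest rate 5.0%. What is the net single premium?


NSP = benefit * q * v
v = 1/(1+i) = 0.952381
NSP = 142345 * 0.008 * 0.952381
= 1084.5333


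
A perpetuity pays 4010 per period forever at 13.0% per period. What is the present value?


PV = PMT / i
= 4010 / 0.13
= 30846.1538


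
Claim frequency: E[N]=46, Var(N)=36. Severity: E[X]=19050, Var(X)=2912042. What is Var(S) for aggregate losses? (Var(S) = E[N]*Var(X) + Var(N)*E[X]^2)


Var(S) = E[N]*Var(X) + Var(N)*E[X]^2
= 46*2912042 + 36*19050^2
= 133953932 + 13064490000
= 1.3198e+10


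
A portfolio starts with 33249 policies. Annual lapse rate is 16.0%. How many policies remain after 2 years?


remaining = initial * (1 - lapse)^years
= 33249 * (1 - 0.16)^2
= 33249 * 0.7056
= 23460.4944


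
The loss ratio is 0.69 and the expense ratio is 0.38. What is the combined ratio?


Combined ratio = loss ratio + expense ratio
= 0.69 + 0.38
= 1.07


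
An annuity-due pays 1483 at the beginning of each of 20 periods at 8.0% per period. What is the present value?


PV_due = PMT * (1-(1+i)^(-n))/i * (1+i)
PV_immediate = 14560.3126
PV_due = 14560.3126 * 1.08
= 15725.1376


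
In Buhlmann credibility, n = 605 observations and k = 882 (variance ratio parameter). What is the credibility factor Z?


Z = n / (n + k)
= 605 / (605 + 882)
= 605 / 1487
= 0.4069


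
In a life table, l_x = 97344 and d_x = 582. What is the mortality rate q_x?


q_x = d_x / l_x
= 582 / 97344
= 0.006


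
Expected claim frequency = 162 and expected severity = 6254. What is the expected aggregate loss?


E[S] = E[N] * E[X]
= 162 * 6254
= 1.0131e+06


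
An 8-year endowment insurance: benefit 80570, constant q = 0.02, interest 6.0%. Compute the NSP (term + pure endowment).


Term component = 9390.8515
Pure endowment = 8_p_x * v^8 * benefit = 0.850763 * 0.627412 * 80570 = 43006.5938
NSP = 52397.4454


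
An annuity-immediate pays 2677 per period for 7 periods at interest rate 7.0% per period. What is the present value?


PV = PMT * (1 - (1+i)^(-n)) / i
= 2677 * (1 - (1+0.07)^(-7)) / 0.07
= 2677 * (1 - 0.62275) / 0.07
= 2677 * 5.389289
= 14427.1277


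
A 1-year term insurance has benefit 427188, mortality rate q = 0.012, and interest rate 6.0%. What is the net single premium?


NSP = benefit * q * v
v = 1/(1+i) = 0.943396
NSP = 427188 * 0.012 * 0.943396
= 4836.0906


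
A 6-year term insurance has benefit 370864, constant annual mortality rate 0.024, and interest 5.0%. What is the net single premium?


NSP = benefit * sum_{k=0}^{n-1} k_p_x * q * v^(k+1)
With constant q=0.024, v=0.952381
Sum = 0.115133
NSP = 370864 * 0.115133
= 42698.8699


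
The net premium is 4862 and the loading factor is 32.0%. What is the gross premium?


Gross = net * (1 + loading)
= 4862 * (1 + 0.32)
= 4862 * 1.32
= 6417.84


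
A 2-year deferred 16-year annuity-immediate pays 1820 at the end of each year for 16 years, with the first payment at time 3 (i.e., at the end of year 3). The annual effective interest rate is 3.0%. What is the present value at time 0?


PV at time 2 of the 16-year annuity-immediate:
a_n = 1820 * (1-(1+0.03)^(-16))/0.03 = 22861.2057
Discount back 2 years to time 0:
PV = 22861.2057 * (1+0.03)^(-2)
= 22861.2057 * 0.942596
= 21548.879


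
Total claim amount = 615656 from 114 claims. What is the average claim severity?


severity = total / number
= 615656 / 114
= 5400.4912


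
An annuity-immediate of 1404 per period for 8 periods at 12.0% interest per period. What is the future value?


FV = PMT * ((1+i)^n - 1) / i
= 1404 * ((1.12)^8 - 1) / 0.12
= 1404 * (2.475963 - 1) / 0.12
= 17268.7692


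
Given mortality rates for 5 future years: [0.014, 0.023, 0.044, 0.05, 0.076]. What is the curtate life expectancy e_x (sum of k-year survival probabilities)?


e_x = sum_{k=1}^{n} k_p_x
k_p_x values:
  1_p_x = 0.986
  2_p_x = 0.963322
  3_p_x = 0.920936
  4_p_x = 0.874889
  5_p_x = 0.808397
e_x = 4.5535


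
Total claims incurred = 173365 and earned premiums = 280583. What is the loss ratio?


Loss ratio = claims / premiums
= 173365 / 280583
= 0.6179


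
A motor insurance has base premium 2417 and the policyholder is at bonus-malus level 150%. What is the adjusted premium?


adjusted = base * BM_level / 100
= 2417 * 150 / 100
= 2417 * 1.5
= 3625.5


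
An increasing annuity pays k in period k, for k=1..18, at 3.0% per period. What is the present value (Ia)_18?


(Ia)_n = sum_{k=1}^{n} k * v^k, v = 1/(1+i)
v = 0.970874
Sum computed term by term:
(Ia)_18 = 119.7672


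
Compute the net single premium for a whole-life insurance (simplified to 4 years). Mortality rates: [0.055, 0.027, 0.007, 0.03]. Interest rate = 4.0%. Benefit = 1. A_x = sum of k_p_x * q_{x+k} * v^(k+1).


v = 0.961538
Year 0: k_p_x=1.0, q=0.055, term=0.052885
Year 1: k_p_x=0.945, q=0.027, term=0.02359
Year 2: k_p_x=0.919485, q=0.007, term=0.005722
Year 3: k_p_x=0.913049, q=0.03, term=0.023414
A_x = 0.1056


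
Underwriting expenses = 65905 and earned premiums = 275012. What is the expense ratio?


Expense ratio = expenses / premiums
= 65905 / 275012
= 0.2396


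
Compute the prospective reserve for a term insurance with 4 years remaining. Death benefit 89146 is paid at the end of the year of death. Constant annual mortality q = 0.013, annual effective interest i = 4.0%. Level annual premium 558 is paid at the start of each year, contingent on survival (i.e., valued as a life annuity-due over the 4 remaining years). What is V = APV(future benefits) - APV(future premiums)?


v = 1/(1+i) = 0.961538
APV(future benefits) per unit = sum_{k=0}^{3} k_p_x * q * v^(k+1) = 0.046306
APV(future benefits) = 89146 * 0.046306 = 4128.0022
Life annuity-due factor ä_{x:4} = sum_{k=0}^{3} k_p_x * v^k = 3.704487
APV(future premiums) = 558 * 3.704487 = 2067.1036
V = 4128.0022 - 2067.1036
= 2060.8986


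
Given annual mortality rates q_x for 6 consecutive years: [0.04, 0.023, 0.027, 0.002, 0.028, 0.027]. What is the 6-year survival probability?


p_k = 1 - q_k for each year
Survival = product of (1 - q_k)
= 0.96 * 0.977 * 0.973 * 0.998 * 0.972 * 0.973
= 0.8614


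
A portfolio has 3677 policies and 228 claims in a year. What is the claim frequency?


frequency = claims / policies
= 228 / 3677
= 0.062


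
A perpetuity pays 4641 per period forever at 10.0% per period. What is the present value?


PV = PMT / i
= 4641 / 0.1
= 46410.0


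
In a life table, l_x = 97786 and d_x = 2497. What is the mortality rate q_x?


q_x = d_x / l_x
= 2497 / 97786
= 0.0255


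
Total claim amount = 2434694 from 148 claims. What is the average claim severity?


severity = total / number
= 2434694 / 148
= 16450.6351


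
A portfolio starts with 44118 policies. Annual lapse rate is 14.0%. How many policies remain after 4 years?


remaining = initial * (1 - lapse)^years
= 44118 * (1 - 0.14)^4
= 44118 * 0.547008
= 24132.906


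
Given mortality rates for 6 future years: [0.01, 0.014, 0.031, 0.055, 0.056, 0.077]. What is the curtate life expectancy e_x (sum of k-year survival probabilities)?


e_x = sum_{k=1}^{n} k_p_x
k_p_x values:
  1_p_x = 0.99
  2_p_x = 0.97614
  3_p_x = 0.94588
  4_p_x = 0.893856
  5_p_x = 0.8438
  6_p_x = 0.778828
e_x = 5.4285


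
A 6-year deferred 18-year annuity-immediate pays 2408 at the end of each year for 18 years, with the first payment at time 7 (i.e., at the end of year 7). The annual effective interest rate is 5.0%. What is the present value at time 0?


PV at time 6 of the 18-year annuity-immediate:
a_n = 2408 * (1-(1+0.05)^(-18))/0.05 = 28148.5253
Discount back 6 years to time 0:
PV = 28148.5253 * (1+0.05)^(-6)
= 28148.5253 * 0.746215
= 21004.8629


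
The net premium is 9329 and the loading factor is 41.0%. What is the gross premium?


Gross = net * (1 + loading)
= 9329 * (1 + 0.41)
= 9329 * 1.41
= 13153.89


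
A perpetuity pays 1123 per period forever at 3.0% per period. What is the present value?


PV = PMT / i
= 1123 / 0.03
= 37433.3333


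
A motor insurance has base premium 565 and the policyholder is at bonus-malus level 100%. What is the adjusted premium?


adjusted = base * BM_level / 100
= 565 * 100 / 100
= 565 * 1.0
= 565.0


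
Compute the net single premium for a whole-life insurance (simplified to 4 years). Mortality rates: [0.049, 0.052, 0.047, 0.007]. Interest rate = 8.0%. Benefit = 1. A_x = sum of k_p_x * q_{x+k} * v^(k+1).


v = 0.925926
Year 0: k_p_x=1.0, q=0.049, term=0.04537
Year 1: k_p_x=0.951, q=0.052, term=0.042397
Year 2: k_p_x=0.901548, q=0.047, term=0.033637
Year 3: k_p_x=0.859175, q=0.007, term=0.004421
A_x = 0.1258


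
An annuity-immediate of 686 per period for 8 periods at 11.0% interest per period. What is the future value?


FV = PMT * ((1+i)^n - 1) / i
= 686 * ((1.11)^8 - 1) / 0.11
= 686 * (2.304538 - 1) / 0.11
= 8135.5719


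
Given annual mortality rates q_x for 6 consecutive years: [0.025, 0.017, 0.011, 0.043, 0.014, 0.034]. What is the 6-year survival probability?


p_k = 1 - q_k for each year
Survival = product of (1 - q_k)
= 0.975 * 0.983 * 0.989 * 0.957 * 0.986 * 0.966
= 0.864


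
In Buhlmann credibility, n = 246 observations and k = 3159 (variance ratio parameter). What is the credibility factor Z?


Z = n / (n + k)
= 246 / (246 + 3159)
= 246 / 3405
= 0.0722


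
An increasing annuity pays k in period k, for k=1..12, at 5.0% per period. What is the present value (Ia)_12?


(Ia)_n = sum_{k=1}^{n} k * v^k, v = 1/(1+i)
v = 0.952381
Sum computed term by term:
(Ia)_12 = 52.4873


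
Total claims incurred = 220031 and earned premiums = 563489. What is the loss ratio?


Loss ratio = claims / premiums
= 220031 / 563489
= 0.3905


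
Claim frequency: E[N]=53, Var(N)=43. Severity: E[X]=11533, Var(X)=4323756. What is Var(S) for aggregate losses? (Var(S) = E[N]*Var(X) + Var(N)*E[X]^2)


Var(S) = E[N]*Var(X) + Var(N)*E[X]^2
= 53*4323756 + 43*11533^2
= 229159068 + 5719433827
= 5.9486e+09


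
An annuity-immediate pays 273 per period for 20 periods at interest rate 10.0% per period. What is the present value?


PV = PMT * (1 - (1+i)^(-n)) / i
= 273 * (1 - (1+0.1)^(-20)) / 0.1
= 273 * (1 - 0.148644) / 0.1
= 273 * 8.513564
= 2324.2029


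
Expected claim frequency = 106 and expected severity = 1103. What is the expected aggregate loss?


E[S] = E[N] * E[X]
= 106 * 1103
= 116918


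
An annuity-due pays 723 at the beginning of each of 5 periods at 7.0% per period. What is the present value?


PV_due = PMT * (1-(1+i)^(-n))/i * (1+i)
PV_immediate = 2964.4427
PV_due = 2964.4427 * 1.07
= 3171.9537


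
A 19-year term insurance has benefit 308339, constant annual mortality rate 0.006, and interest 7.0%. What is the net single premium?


NSP = benefit * sum_{k=0}^{n-1} k_p_x * q * v^(k+1)
With constant q=0.006, v=0.934579
Sum = 0.059476
NSP = 308339 * 0.059476
= 18338.8988


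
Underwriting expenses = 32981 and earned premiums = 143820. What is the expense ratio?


Expense ratio = expenses / premiums
= 32981 / 143820
= 0.2293


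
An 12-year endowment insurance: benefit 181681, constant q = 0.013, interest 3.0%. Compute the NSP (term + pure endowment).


Term component = 22000.4675
Pure endowment = 12_p_x * v^12 * benefit = 0.854685 * 0.70138 * 181681 = 108910.223
NSP = 130910.6905


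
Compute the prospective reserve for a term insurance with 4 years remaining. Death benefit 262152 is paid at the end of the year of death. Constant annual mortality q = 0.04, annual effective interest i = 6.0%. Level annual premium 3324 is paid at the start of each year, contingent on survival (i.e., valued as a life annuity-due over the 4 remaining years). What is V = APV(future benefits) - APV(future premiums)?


v = 1/(1+i) = 0.943396
APV(future benefits) per unit = sum_{k=0}^{3} k_p_x * q * v^(k+1) = 0.130895
APV(future benefits) = 262152 * 0.130895 = 34314.4355
Life annuity-due factor ä_{x:4} = sum_{k=0}^{3} k_p_x * v^k = 3.468723
APV(future premiums) = 3324 * 3.468723 = 11530.0336
V = 34314.4355 - 11530.0336
= 22784.4019


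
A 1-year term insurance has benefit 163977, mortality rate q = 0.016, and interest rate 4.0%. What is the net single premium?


NSP = benefit * q * v
v = 1/(1+i) = 0.961538
NSP = 163977 * 0.016 * 0.961538
= 2522.7231


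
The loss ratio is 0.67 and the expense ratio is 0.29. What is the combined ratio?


Combined ratio = loss ratio + expense ratio
= 0.67 + 0.29
= 0.96


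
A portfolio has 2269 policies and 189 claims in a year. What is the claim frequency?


frequency = claims / policies
= 189 / 2269
= 0.0833


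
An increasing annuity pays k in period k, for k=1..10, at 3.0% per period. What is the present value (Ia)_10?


(Ia)_n = sum_{k=1}^{n} k * v^k, v = 1/(1+i)
v = 0.970874
Sum computed term by term:
(Ia)_10 = 44.839


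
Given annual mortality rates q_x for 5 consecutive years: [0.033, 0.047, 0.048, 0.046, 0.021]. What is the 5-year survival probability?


p_k = 1 - q_k for each year
Survival = product of (1 - q_k)
= 0.967 * 0.953 * 0.952 * 0.954 * 0.979
= 0.8194


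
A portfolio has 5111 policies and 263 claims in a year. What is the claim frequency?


frequency = claims / policies
= 263 / 5111
= 0.0515


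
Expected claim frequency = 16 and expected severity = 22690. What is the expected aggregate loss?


E[S] = E[N] * E[X]
= 16 * 22690
= 363040


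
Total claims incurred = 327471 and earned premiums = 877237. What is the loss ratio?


Loss ratio = claims / premiums
= 327471 / 877237
= 0.3733


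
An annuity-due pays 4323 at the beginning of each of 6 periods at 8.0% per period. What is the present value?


PV_due = PMT * (1-(1+i)^(-n))/i * (1+i)
PV_immediate = 19984.7088
PV_due = 19984.7088 * 1.08
= 21583.4855


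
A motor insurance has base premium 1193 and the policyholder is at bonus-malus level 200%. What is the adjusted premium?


adjusted = base * BM_level / 100
= 1193 * 200 / 100
= 1193 * 2.0
= 2386.0


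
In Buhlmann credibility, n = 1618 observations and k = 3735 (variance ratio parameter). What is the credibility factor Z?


Z = n / (n + k)
= 1618 / (1618 + 3735)
= 1618 / 5353
= 0.3023


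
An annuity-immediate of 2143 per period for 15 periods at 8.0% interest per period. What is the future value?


FV = PMT * ((1+i)^n - 1) / i
= 2143 * ((1.08)^15 - 1) / 0.08
= 2143 * (3.172169 - 1) / 0.08
= 58186.9801


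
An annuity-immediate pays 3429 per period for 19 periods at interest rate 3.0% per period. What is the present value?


PV = PMT * (1 - (1+i)^(-n)) / i
= 3429 * (1 - (1+0.03)^(-19)) / 0.03
= 3429 * (1 - 0.570286) / 0.03
= 3429 * 14.323799
= 49116.3071


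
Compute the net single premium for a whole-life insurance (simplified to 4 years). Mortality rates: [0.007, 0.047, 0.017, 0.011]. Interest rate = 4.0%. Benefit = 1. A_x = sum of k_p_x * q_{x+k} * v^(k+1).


v = 0.961538
Year 0: k_p_x=1.0, q=0.007, term=0.006731
Year 1: k_p_x=0.993, q=0.047, term=0.04315
Year 2: k_p_x=0.946329, q=0.017, term=0.014302
Year 3: k_p_x=0.930241, q=0.011, term=0.008747
A_x = 0.0729


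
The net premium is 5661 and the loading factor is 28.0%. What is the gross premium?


Gross = net * (1 + loading)
= 5661 * (1 + 0.28)
= 5661 * 1.28
= 7246.08


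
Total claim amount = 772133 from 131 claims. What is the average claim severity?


severity = total / number
= 772133 / 131
= 5894.145


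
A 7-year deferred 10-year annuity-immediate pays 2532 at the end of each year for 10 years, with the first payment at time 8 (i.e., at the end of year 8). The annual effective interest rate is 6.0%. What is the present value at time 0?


PV at time 7 of the 10-year annuity-immediate:
a_n = 2532 * (1-(1+0.06)^(-10))/0.06 = 18635.7404
Discount back 7 years to time 0:
PV = 18635.7404 * (1+0.06)^(-7)
= 18635.7404 * 0.665057
= 12393.8317


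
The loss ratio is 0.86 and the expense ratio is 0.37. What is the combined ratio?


Combined ratio = loss ratio + expense ratio
= 0.86 + 0.37
= 1.23


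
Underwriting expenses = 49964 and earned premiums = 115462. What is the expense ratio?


Expense ratio = expenses / premiums
= 49964 / 115462
= 0.4327


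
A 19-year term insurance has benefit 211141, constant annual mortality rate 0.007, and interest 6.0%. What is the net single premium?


NSP = benefit * sum_{k=0}^{n-1} k_p_x * q * v^(k+1)
With constant q=0.007, v=0.943396
Sum = 0.074261
NSP = 211141 * 0.074261
= 15679.5161


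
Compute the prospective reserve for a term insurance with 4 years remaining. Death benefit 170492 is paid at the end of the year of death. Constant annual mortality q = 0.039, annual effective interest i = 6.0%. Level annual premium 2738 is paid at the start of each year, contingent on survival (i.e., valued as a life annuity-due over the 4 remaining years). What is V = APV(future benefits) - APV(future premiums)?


v = 1/(1+i) = 0.943396
APV(future benefits) per unit = sum_{k=0}^{3} k_p_x * q * v^(k+1) = 0.127806
APV(future benefits) = 170492 * 0.127806 = 21789.887
Life annuity-due factor ä_{x:4} = sum_{k=0}^{3} k_p_x * v^k = 3.473699
APV(future premiums) = 2738 * 3.473699 = 9510.9889
V = 21789.887 - 9510.9889
= 12278.8981


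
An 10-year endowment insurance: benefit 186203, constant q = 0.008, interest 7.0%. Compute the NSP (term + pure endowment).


Term component = 10138.7133
Pure endowment = 10_p_x * v^10 * benefit = 0.922819 * 0.508349 * 186203 = 87350.5449
NSP = 97489.2582


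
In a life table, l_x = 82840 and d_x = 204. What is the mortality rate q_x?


q_x = d_x / l_x
= 204 / 82840
= 0.0025


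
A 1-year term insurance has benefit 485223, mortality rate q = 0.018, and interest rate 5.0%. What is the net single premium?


NSP = benefit * q * v
v = 1/(1+i) = 0.952381
NSP = 485223 * 0.018 * 0.952381
= 8318.1086


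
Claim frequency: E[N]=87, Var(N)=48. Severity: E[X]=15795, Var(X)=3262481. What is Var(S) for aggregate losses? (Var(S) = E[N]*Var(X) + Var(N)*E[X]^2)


Var(S) = E[N]*Var(X) + Var(N)*E[X]^2
= 87*3262481 + 48*15795^2
= 283835847 + 11975137200
= 1.2259e+10


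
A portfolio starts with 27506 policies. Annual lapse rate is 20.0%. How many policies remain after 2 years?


remaining = initial * (1 - lapse)^years
= 27506 * (1 - 0.2)^2
= 27506 * 0.64
= 17603.84


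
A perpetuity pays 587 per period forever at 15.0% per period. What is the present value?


PV = PMT / i
= 587 / 0.15
= 3913.3333


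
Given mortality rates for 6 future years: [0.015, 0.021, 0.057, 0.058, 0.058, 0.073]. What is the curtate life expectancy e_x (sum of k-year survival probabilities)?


e_x = sum_{k=1}^{n} k_p_x
k_p_x values:
  1_p_x = 0.985
  2_p_x = 0.964315
  3_p_x = 0.909349
  4_p_x = 0.856607
  5_p_x = 0.806924
  6_p_x = 0.748018
e_x = 5.2702


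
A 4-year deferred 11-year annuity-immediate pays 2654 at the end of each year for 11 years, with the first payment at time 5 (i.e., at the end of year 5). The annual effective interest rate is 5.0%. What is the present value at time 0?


PV at time 4 of the 11-year annuity-immediate:
a_n = 2654 * (1-(1+0.05)^(-11))/0.05 = 22045.2233
Discount back 4 years to time 0:
PV = 22045.2233 * (1+0.05)^(-4)
= 22045.2233 * 0.822702
= 18136.6598


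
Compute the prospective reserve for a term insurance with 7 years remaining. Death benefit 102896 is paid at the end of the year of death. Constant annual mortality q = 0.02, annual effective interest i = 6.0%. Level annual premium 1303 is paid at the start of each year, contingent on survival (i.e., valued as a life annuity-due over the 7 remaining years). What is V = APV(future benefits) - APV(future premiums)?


v = 1/(1+i) = 0.943396
APV(future benefits) per unit = sum_{k=0}^{6} k_p_x * q * v^(k+1) = 0.105662
APV(future benefits) = 102896 * 0.105662 = 10872.1698
Life annuity-due factor ä_{x:7} = sum_{k=0}^{6} k_p_x * v^k = 5.600072
APV(future premiums) = 1303 * 5.600072 = 7296.8937
V = 10872.1698 - 7296.8937
= 3575.2761


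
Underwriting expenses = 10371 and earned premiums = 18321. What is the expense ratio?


Expense ratio = expenses / premiums
= 10371 / 18321
= 0.5661


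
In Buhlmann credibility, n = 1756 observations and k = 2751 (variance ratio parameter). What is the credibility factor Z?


Z = n / (n + k)
= 1756 / (1756 + 2751)
= 1756 / 4507
= 0.3896


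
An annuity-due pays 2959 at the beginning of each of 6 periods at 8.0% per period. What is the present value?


PV_due = PMT * (1-(1+i)^(-n))/i * (1+i)
PV_immediate = 13679.1009
PV_due = 13679.1009 * 1.08
= 14773.429


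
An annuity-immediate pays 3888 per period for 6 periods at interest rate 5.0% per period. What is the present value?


PV = PMT * (1 - (1+i)^(-n)) / i
= 3888 * (1 - (1+0.05)^(-6)) / 0.05
= 3888 * (1 - 0.746215) / 0.05
= 3888 * 5.075692
= 19734.2908


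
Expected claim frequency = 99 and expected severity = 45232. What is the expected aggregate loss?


E[S] = E[N] * E[X]
= 99 * 45232
= 4.4780e+06


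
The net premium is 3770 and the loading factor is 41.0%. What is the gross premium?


Gross = net * (1 + loading)
= 3770 * (1 + 0.41)
= 3770 * 1.41
= 5315.7


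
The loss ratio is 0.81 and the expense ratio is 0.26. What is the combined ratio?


Combined ratio = loss ratio + expense ratio
= 0.81 + 0.26
= 1.07


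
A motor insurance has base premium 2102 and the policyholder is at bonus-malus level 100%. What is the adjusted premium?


adjusted = base * BM_level / 100
= 2102 * 100 / 100
= 2102 * 1.0
= 2102.0


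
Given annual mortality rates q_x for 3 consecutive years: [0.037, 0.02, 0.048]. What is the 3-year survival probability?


p_k = 1 - q_k for each year
Survival = product of (1 - q_k)
= 0.963 * 0.98 * 0.952
= 0.8984


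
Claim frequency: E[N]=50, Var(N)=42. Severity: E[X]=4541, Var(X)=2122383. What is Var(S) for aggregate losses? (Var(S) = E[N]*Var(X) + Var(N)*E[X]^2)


Var(S) = E[N]*Var(X) + Var(N)*E[X]^2
= 50*2122383 + 42*4541^2
= 106119150 + 866068602
= 9.7219e+08


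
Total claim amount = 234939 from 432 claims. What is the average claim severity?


severity = total / number
= 234939 / 432
= 543.8403


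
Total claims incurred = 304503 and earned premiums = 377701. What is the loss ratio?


Loss ratio = claims / premiums
= 304503 / 377701
= 0.8062


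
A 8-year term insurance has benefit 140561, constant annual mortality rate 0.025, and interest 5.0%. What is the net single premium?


NSP = benefit * sum_{k=0}^{n-1} k_p_x * q * v^(k+1)
With constant q=0.025, v=0.952381
Sum = 0.149086
NSP = 140561 * 0.149086
= 20955.6732


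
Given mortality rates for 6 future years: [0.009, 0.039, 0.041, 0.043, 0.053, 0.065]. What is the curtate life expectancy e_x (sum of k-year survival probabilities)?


e_x = sum_{k=1}^{n} k_p_x
k_p_x values:
  1_p_x = 0.991
  2_p_x = 0.952351
  3_p_x = 0.913305
  4_p_x = 0.874033
  5_p_x = 0.827709
  6_p_x = 0.773908
e_x = 5.3323


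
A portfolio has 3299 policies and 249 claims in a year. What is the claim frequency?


frequency = claims / policies
= 249 / 3299
= 0.0755


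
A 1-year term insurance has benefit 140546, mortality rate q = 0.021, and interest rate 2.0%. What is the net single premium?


NSP = benefit * q * v
v = 1/(1+i) = 0.980392
NSP = 140546 * 0.021 * 0.980392
= 2893.5941


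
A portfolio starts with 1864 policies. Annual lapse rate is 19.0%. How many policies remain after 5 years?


remaining = initial * (1 - lapse)^years
= 1864 * (1 - 0.19)^5
= 1864 * 0.348678
= 649.9366


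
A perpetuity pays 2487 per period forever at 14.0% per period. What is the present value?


PV = PMT / i
= 2487 / 0.14
= 17764.2857


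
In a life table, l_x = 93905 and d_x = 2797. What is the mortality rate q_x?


q_x = d_x / l_x
= 2797 / 93905
= 0.0298


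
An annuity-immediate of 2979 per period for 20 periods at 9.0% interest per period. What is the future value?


FV = PMT * ((1+i)^n - 1) / i
= 2979 * ((1.09)^20 - 1) / 0.09
= 2979 * (5.604411 - 1) / 0.09
= 152405.9964


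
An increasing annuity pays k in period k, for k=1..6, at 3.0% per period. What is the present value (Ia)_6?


(Ia)_n = sum_{k=1}^{n} k * v^k, v = 1/(1+i)
v = 0.970874
Sum computed term by term:
(Ia)_6 = 18.4934


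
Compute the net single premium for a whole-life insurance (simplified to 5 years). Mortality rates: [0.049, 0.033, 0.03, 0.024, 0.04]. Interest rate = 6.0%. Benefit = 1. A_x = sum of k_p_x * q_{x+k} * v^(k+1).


v = 0.943396
Year 0: k_p_x=1.0, q=0.049, term=0.046226
Year 1: k_p_x=0.951, q=0.033, term=0.027931
Year 2: k_p_x=0.919617, q=0.03, term=0.023164
Year 3: k_p_x=0.892028, q=0.024, term=0.016958
Year 4: k_p_x=0.87062, q=0.04, term=0.026023
A_x = 0.1403


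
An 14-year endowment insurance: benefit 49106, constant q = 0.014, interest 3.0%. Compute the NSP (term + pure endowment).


Term component = 7145.2274
Pure endowment = 14_p_x * v^14 * benefit = 0.820875 * 0.661118 * 49106 = 26649.571
NSP = 33794.7984


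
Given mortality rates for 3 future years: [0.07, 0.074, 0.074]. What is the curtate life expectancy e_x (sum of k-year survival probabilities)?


e_x = sum_{k=1}^{n} k_p_x
k_p_x values:
  1_p_x = 0.93
  2_p_x = 0.86118
  3_p_x = 0.797453
e_x = 2.5886


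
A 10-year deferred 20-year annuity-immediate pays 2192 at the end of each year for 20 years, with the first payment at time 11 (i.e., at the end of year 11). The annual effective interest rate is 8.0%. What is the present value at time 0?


PV at time 10 of the 20-year annuity-immediate:
a_n = 2192 * (1-(1+0.08)^(-20))/0.08 = 21521.3791
Discount back 10 years to time 0:
PV = 21521.3791 * (1+0.08)^(-10)
= 21521.3791 * 0.463193
= 9968.5627


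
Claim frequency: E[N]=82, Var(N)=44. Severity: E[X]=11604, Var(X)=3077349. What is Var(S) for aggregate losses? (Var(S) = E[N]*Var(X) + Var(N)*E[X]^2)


Var(S) = E[N]*Var(X) + Var(N)*E[X]^2
= 82*3077349 + 44*11604^2
= 252342618 + 5924723904
= 6.1771e+09


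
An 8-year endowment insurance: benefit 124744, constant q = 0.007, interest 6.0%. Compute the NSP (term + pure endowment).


Term component = 5302.7688
Pure endowment = 8_p_x * v^8 * benefit = 0.945353 * 0.627412 * 124744 = 73988.9274
NSP = 79291.6962


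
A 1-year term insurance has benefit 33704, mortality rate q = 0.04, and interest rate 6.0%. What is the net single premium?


NSP = benefit * q * v
v = 1/(1+i) = 0.943396
NSP = 33704 * 0.04 * 0.943396
= 1271.8491


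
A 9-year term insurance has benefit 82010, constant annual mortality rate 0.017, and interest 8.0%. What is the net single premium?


NSP = benefit * sum_{k=0}^{n-1} k_p_x * q * v^(k+1)
With constant q=0.017, v=0.925926
Sum = 0.100122
NSP = 82010 * 0.100122
= 8211.0261


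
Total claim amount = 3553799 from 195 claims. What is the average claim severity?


severity = total / number
= 3553799 / 195
= 18224.6103


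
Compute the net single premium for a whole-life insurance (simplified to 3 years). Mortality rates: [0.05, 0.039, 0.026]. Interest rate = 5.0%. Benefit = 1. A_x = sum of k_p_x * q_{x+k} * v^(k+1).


v = 0.952381
Year 0: k_p_x=1.0, q=0.05, term=0.047619
Year 1: k_p_x=0.95, q=0.039, term=0.033605
Year 2: k_p_x=0.91295, q=0.026, term=0.020505
A_x = 0.1017


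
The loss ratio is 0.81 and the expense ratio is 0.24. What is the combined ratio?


Combined ratio = loss ratio + expense ratio
= 0.81 + 0.24
= 1.05


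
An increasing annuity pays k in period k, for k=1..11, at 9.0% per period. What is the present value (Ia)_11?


(Ia)_n = sum_{k=1}^{n} k * v^k, v = 1/(1+i)
v = 0.917431
Sum computed term by term:
(Ia)_11 = 35.0533


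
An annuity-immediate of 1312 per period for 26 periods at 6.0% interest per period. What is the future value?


FV = PMT * ((1+i)^n - 1) / i
= 1312 * ((1.06)^26 - 1) / 0.06
= 1312 * (4.549383 - 1) / 0.06
= 77613.1741


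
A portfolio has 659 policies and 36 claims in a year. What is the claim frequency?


frequency = claims / policies
= 36 / 659
= 0.0546


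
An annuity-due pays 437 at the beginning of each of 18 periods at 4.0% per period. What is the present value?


PV_due = PMT * (1-(1+i)^(-n))/i * (1+i)
PV_immediate = 5532.1128
PV_due = 5532.1128 * 1.04
= 5753.3973


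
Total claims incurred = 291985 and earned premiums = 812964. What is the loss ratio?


Loss ratio = claims / premiums
= 291985 / 812964
= 0.3592


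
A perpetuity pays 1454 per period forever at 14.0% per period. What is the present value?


PV = PMT / i
= 1454 / 0.14
= 10385.7143


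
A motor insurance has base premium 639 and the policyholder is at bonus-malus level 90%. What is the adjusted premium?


adjusted = base * BM_level / 100
= 639 * 90 / 100
= 639 * 0.9
= 575.1


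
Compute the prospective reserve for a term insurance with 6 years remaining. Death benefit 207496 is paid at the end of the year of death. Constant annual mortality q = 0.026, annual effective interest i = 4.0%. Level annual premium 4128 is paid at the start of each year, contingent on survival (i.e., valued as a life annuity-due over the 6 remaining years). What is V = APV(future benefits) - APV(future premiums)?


v = 1/(1+i) = 0.961538
APV(future benefits) per unit = sum_{k=0}^{5} k_p_x * q * v^(k+1) = 0.128122
APV(future benefits) = 207496 * 0.128122 = 26584.8378
Life annuity-due factor ä_{x:6} = sum_{k=0}^{5} k_p_x * v^k = 5.124887
APV(future premiums) = 4128 * 5.124887 = 21155.5327
V = 26584.8378 - 21155.5327
= 5429.3051


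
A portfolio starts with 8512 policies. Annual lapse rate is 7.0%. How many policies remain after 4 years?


remaining = initial * (1 - lapse)^years
= 8512 * (1 - 0.07)^4
= 8512 * 0.748052
= 6367.4187


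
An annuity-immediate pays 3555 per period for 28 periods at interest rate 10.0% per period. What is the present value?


PV = PMT * (1 - (1+i)^(-n)) / i
= 3555 * (1 - (1+0.1)^(-28)) / 0.1
= 3555 * (1 - 0.069343) / 0.1
= 3555 * 9.306567
= 33084.8439


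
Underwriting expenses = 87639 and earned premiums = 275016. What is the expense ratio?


Expense ratio = expenses / premiums
= 87639 / 275016
= 0.3187


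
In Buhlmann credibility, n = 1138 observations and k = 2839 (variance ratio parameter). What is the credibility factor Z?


Z = n / (n + k)
= 1138 / (1138 + 2839)
= 1138 / 3977
= 0.2861


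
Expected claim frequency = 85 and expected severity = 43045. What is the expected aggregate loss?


E[S] = E[N] * E[X]
= 85 * 43045
= 3.6588e+06


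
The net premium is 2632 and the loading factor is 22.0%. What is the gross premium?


Gross = net * (1 + loading)
= 2632 * (1 + 0.22)
= 2632 * 1.22
= 3211.04


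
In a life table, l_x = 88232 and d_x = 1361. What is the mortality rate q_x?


q_x = d_x / l_x
= 1361 / 88232
= 0.0154


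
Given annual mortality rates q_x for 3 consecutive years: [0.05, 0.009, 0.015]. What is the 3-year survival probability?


p_k = 1 - q_k for each year
Survival = product of (1 - q_k)
= 0.95 * 0.991 * 0.985
= 0.9273


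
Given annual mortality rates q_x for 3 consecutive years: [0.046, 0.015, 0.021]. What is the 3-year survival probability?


p_k = 1 - q_k for each year
Survival = product of (1 - q_k)
= 0.954 * 0.985 * 0.979
= 0.92


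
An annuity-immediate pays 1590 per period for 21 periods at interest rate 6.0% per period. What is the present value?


PV = PMT * (1 - (1+i)^(-n)) / i
= 1590 * (1 - (1+0.06)^(-21)) / 0.06
= 1590 * (1 - 0.294155) / 0.06
= 1590 * 11.764077
= 18704.8818


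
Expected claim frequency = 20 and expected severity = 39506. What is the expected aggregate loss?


E[S] = E[N] * E[X]
= 20 * 39506
= 790120


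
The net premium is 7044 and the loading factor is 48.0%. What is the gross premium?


Gross = net * (1 + loading)
= 7044 * (1 + 0.48)
= 7044 * 1.48
= 10425.12


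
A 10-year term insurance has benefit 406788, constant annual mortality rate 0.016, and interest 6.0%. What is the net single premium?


NSP = benefit * sum_{k=0}^{n-1} k_p_x * q * v^(k+1)
With constant q=0.016, v=0.943396
Sum = 0.110481
NSP = 406788 * 0.110481
= 44942.1611


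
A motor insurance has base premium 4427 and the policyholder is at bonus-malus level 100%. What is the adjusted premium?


adjusted = base * BM_level / 100
= 4427 * 100 / 100
= 4427 * 1.0
= 4427.0


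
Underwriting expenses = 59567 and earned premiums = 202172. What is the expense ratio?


Expense ratio = expenses / premiums
= 59567 / 202172
= 0.2946


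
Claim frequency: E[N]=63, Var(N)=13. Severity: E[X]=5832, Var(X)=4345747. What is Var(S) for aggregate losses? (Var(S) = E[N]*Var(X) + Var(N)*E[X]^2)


Var(S) = E[N]*Var(X) + Var(N)*E[X]^2
= 63*4345747 + 13*5832^2
= 273782061 + 442158912
= 7.1594e+08


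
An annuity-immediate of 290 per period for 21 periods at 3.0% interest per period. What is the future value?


FV = PMT * ((1+i)^n - 1) / i
= 290 * ((1.03)^21 - 1) / 0.03
= 290 * (1.860295 - 1) / 0.03
= 8316.1809


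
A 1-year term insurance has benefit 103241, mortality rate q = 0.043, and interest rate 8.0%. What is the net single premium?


NSP = benefit * q * v
v = 1/(1+i) = 0.925926
NSP = 103241 * 0.043 * 0.925926
= 4110.5213


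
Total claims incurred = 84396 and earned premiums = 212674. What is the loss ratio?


Loss ratio = claims / premiums
= 84396 / 212674
= 0.3968


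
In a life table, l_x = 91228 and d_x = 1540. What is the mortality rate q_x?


q_x = d_x / l_x
= 1540 / 91228
= 0.0169


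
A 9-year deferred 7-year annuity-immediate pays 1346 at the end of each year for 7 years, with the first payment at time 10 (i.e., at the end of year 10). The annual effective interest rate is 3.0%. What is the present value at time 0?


PV at time 9 of the 7-year annuity-immediate:
a_n = 1346 * (1-(1+0.03)^(-7))/0.03 = 8385.9609
Discount back 9 years to time 0:
PV = 8385.9609 * (1+0.03)^(-9)
= 8385.9609 * 0.766417
= 6427.1407


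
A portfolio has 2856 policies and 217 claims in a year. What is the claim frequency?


frequency = claims / policies
= 217 / 2856
= 0.076


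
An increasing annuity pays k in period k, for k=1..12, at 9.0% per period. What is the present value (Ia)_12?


(Ia)_n = sum_{k=1}^{n} k * v^k, v = 1/(1+i)
v = 0.917431
Sum computed term by term:
(Ia)_12 = 39.3197


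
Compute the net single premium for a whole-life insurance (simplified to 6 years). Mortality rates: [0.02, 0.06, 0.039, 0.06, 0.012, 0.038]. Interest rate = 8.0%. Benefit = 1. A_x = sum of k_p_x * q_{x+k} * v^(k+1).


v = 0.925926
Year 0: k_p_x=1.0, q=0.02, term=0.018519
Year 1: k_p_x=0.98, q=0.06, term=0.050412
Year 2: k_p_x=0.9212, q=0.039, term=0.02852
Year 3: k_p_x=0.885273, q=0.06, term=0.039042
Year 4: k_p_x=0.832157, q=0.012, term=0.006796
Year 5: k_p_x=0.822171, q=0.038, term=0.019688
A_x = 0.163


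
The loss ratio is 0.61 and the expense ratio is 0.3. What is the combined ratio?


Combined ratio = loss ratio + expense ratio
= 0.61 + 0.3
= 0.91


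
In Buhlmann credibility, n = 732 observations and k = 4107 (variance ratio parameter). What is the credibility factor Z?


Z = n / (n + k)
= 732 / (732 + 4107)
= 732 / 4839
= 0.1513


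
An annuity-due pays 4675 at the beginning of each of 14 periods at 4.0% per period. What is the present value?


PV_due = PMT * (1-(1+i)^(-n))/i * (1+i)
PV_immediate = 49382.5997
PV_due = 49382.5997 * 1.04
= 51357.9037


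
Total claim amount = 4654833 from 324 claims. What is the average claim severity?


severity = total / number
= 4654833 / 324
= 14366.7685


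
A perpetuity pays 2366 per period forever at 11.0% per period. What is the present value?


PV = PMT / i
= 2366 / 0.11
= 21509.0909


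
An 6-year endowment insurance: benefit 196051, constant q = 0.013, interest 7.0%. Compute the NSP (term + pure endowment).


Term component = 11790.5538
Pure endowment = 6_p_x * v^6 * benefit = 0.924491 * 0.666342 * 196051 = 120772.8491
NSP = 132563.4029


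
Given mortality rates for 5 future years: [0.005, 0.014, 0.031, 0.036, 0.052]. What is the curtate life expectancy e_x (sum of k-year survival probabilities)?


e_x = sum_{k=1}^{n} k_p_x
k_p_x values:
  1_p_x = 0.995
  2_p_x = 0.98107
  3_p_x = 0.950657
  4_p_x = 0.916433
  5_p_x = 0.868779
e_x = 4.7119


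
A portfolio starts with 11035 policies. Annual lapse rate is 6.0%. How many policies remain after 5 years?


remaining = initial * (1 - lapse)^years
= 11035 * (1 - 0.06)^5
= 11035 * 0.733904
= 8098.6309
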